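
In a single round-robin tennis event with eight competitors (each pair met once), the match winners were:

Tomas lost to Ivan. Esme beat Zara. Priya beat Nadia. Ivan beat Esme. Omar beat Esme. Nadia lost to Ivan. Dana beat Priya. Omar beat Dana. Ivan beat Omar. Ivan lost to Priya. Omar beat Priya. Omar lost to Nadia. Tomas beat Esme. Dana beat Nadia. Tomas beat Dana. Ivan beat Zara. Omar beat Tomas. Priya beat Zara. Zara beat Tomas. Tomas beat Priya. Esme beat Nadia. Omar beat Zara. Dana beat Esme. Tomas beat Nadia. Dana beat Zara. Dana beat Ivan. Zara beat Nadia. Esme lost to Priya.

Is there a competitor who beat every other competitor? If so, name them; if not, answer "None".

Highest win total is Omar with 5 (out of 7 possible).
Omar lost to Ivan, Nadia, so no competitor went undefeated.

None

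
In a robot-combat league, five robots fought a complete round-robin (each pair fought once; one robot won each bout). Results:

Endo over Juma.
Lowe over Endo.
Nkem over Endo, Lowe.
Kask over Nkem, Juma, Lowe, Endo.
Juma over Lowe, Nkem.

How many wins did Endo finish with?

Endo's results: beat Juma; lost to Nkem, Kask, Lowe.
That is 1 win.

1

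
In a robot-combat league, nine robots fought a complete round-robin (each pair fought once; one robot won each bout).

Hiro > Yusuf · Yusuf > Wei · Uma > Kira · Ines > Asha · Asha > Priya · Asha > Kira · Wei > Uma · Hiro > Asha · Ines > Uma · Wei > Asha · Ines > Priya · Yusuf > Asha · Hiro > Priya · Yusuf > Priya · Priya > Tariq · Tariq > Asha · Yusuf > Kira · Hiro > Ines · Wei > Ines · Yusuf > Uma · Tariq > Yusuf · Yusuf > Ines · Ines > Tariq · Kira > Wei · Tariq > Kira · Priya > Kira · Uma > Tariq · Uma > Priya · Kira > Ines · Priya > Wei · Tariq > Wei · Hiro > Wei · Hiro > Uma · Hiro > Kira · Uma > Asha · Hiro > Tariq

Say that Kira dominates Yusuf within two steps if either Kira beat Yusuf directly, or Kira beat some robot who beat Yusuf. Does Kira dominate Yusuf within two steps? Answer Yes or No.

No

Kira did not beat Yusuf directly.
Kira beat Ines, Wei, but each of them lost to Yusuf. No two-step path.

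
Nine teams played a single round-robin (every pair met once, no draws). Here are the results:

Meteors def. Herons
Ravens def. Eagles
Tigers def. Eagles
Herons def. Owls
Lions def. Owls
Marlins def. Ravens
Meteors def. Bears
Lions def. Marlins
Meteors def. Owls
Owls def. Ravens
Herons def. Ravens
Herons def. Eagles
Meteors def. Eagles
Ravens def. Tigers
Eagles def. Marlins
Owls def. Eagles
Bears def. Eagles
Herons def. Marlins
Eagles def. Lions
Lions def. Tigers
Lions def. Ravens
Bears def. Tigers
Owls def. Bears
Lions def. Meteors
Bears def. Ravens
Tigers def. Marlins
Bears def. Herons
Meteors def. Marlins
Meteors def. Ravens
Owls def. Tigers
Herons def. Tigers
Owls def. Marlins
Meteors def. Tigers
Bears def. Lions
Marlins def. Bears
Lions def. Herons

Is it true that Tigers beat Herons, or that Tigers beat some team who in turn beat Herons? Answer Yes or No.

Tigers did not beat Herons directly.
Tigers beat Marlins, Eagles, but each of them lost to Herons. No two-step path.

No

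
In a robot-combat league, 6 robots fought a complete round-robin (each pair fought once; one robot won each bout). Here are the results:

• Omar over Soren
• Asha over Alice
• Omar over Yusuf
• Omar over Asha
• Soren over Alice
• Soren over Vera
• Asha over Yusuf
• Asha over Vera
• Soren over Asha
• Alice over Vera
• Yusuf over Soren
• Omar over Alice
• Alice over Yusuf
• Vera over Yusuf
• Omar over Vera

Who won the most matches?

Omar

Win totals: Vera 1, Soren 3, Omar 5, Asha 3, Alice 2, Yusuf 1.
Omar leads with 5 wins (next highest: 3).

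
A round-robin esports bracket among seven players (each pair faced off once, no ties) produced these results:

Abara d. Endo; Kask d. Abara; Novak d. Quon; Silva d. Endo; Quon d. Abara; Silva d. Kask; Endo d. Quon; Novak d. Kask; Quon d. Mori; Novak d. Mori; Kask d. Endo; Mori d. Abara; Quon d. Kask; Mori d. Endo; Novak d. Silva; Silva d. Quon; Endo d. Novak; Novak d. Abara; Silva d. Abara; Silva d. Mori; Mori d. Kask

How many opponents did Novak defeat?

Novak's results: beat Mori, Kask, Silva, Quon, Abara; lost to Endo.
That is 5 wins.

5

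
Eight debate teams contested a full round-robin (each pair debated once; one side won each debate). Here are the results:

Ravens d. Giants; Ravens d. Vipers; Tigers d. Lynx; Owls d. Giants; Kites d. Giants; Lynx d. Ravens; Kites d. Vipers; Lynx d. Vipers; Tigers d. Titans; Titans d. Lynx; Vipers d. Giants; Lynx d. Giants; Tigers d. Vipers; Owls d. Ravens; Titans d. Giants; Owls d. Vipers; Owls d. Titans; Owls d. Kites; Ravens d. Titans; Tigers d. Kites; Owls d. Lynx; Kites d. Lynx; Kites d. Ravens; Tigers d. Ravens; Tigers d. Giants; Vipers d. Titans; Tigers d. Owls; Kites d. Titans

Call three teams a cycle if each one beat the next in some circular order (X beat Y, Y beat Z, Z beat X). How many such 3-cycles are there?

Win totals: Giants 0, Ravens 3, Titans 2, Tigers 7, Owls 6, Vipers 2, Lynx 3, Kites 5.
A team with w wins dominates both others in C(w,2) triples; summing gives 0 + 3 + 1 + 21 + 15 + 1 + 3 + 10 = 54 transitive triples.
Total triples C(8,3) = 56, so cyclic triples = 56 − 54 = 2.

2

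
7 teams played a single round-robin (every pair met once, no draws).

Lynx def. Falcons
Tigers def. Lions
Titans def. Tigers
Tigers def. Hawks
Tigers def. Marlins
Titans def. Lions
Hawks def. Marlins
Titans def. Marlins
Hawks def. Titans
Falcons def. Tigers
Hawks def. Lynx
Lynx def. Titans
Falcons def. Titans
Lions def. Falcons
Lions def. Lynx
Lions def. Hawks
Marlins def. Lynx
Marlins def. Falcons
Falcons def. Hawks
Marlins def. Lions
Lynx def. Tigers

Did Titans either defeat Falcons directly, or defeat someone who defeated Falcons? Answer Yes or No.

Titans did not beat Falcons directly.
Titans beat Marlins, Tigers, Lions. Of those, Marlins beat Falcons.

Yes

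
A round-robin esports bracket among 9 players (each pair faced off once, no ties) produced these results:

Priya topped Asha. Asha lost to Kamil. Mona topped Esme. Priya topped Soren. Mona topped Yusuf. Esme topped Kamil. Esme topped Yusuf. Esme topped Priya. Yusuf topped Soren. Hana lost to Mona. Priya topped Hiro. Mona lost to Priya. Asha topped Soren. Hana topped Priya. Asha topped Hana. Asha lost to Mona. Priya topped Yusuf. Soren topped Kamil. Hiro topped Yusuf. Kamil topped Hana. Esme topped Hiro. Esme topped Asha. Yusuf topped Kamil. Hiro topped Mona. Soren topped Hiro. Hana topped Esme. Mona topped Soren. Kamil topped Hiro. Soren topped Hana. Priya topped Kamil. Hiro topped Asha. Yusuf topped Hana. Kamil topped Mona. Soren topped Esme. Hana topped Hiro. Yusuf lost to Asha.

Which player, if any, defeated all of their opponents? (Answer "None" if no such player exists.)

Highest win total is Priya with 6 (out of 8 possible).
Priya lost to Hana, Esme, so no player went undefeated.

None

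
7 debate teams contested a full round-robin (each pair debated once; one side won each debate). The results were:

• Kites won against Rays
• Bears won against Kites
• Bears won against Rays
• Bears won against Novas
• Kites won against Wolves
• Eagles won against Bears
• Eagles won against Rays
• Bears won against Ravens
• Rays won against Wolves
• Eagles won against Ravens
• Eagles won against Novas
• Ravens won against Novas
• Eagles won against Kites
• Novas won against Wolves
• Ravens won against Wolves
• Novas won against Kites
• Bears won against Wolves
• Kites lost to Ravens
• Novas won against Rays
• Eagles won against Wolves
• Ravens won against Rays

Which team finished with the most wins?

Eagles

Win totals: Novas 3, Wolves 0, Kites 2, Bears 5, Eagles 6, Ravens 4, Rays 1.
Eagles leads with 6 wins (next highest: 5).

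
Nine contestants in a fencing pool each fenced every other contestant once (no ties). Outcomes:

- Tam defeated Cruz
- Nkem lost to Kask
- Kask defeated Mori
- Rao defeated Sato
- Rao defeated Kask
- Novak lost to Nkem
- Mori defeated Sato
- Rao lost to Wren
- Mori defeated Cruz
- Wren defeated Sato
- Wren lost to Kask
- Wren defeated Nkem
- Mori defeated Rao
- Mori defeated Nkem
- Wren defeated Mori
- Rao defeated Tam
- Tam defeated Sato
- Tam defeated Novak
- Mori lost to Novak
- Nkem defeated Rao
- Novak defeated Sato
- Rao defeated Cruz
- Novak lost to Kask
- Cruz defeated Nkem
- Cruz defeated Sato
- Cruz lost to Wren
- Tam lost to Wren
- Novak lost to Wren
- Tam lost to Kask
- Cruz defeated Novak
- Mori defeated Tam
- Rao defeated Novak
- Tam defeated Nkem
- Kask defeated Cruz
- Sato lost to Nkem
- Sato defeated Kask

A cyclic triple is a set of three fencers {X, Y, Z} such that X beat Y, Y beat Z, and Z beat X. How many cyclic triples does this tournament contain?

Win totals: Nkem 3, Mori 5, Rao 5, Wren 7, Sato 1, Kask 6, Tam 4, Novak 2, Cruz 3.
A fencer with w wins dominates both others in C(w,2) triples; summing gives 3 + 10 + 10 + 21 + 0 + 15 + 6 + 1 + 3 = 69 transitive triples.
Total triples C(9,3) = 84, so cyclic triples = 84 − 69 = 15.

15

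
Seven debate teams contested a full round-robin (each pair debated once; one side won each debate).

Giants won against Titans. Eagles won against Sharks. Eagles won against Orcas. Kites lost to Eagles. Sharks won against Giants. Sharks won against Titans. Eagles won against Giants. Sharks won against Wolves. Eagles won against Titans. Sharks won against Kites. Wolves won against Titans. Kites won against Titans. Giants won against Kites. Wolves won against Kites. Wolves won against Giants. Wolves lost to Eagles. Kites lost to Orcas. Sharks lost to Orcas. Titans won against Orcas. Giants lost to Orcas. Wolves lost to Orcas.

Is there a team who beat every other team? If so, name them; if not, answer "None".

Eagles has 6 wins out of 6 opponents — a perfect record.

Eagles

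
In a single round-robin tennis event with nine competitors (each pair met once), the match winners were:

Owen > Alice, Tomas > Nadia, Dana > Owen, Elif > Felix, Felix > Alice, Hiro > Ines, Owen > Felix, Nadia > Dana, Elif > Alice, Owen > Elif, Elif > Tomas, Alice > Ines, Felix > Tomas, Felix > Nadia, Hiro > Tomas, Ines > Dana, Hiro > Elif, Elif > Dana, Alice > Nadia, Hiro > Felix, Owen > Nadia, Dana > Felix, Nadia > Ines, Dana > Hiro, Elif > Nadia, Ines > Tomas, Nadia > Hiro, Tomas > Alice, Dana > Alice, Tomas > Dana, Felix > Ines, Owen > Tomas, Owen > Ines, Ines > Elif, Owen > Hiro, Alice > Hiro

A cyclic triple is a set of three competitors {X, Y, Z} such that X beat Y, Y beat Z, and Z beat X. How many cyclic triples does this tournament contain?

Win totals: Ines 3, Dana 4, Nadia 3, Tomas 3, Hiro 4, Felix 4, Owen 7, Elif 5, Alice 3.
A competitor with w wins dominates both others in C(w,2) triples; summing gives 3 + 6 + 3 + 3 + 6 + 6 + 21 + 10 + 3 = 61 transitive triples.
Total triples C(9,3) = 84, so cyclic triples = 84 − 61 = 23.

23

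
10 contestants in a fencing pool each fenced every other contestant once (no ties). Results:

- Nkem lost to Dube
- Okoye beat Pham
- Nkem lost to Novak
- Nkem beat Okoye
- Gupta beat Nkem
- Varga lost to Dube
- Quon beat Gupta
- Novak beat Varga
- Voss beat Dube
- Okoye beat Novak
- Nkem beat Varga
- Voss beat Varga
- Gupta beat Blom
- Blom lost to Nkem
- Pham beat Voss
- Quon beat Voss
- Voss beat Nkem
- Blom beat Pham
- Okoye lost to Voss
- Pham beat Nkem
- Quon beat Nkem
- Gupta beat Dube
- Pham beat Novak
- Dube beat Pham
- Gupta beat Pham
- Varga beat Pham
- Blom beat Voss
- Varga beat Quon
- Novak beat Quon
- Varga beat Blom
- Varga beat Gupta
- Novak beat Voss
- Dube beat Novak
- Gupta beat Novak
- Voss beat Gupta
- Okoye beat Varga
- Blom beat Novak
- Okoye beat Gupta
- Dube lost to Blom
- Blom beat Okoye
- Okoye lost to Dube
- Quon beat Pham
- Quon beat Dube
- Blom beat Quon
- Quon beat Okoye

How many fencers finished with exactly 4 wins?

Win totals: Pham 3, Gupta 5, Nkem 3, Okoye 4, Voss 5, Quon 6, Dube 5, Novak 4, Blom 6, Varga 4.
Exactly 4: Okoye, Novak, Varga — 3 fencers.

3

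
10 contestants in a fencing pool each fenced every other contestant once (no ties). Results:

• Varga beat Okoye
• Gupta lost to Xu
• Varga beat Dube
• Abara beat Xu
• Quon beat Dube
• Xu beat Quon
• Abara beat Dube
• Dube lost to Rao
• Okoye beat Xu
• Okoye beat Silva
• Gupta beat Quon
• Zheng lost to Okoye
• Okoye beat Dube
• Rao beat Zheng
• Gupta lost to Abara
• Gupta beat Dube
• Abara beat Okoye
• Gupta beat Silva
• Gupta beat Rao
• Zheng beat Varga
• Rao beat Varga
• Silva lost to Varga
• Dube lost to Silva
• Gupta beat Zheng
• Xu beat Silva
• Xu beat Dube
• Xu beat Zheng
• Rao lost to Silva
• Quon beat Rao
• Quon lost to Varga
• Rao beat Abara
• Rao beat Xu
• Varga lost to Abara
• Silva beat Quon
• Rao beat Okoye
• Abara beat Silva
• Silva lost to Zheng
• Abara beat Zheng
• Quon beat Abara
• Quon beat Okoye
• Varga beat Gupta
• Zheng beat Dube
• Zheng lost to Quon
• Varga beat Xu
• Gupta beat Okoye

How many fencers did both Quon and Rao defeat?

4

Quon beat: Okoye, Dube, Abara, Zheng, Rao.
Rao beat: Okoye, Dube, Varga, Abara, Zheng, Xu.
Both beat: Okoye, Dube, Abara, Zheng — 4.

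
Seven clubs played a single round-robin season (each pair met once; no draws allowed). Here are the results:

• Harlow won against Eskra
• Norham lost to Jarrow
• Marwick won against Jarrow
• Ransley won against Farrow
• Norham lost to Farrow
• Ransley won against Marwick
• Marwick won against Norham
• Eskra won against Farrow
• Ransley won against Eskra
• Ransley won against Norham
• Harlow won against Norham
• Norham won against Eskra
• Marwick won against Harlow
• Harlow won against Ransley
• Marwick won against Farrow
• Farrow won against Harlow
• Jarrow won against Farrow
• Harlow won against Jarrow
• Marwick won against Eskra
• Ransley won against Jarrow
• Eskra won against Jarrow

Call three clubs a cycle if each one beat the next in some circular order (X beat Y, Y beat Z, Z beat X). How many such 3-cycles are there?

6

Win totals: Jarrow 2, Eskra 2, Norham 1, Ransley 5, Marwick 5, Farrow 2, Harlow 4.
A club with w wins dominates both others in C(w,2) triples; summing gives 1 + 1 + 0 + 10 + 10 + 1 + 6 = 29 transitive triples.
Total triples C(7,3) = 35, so cyclic triples = 35 − 29 = 6.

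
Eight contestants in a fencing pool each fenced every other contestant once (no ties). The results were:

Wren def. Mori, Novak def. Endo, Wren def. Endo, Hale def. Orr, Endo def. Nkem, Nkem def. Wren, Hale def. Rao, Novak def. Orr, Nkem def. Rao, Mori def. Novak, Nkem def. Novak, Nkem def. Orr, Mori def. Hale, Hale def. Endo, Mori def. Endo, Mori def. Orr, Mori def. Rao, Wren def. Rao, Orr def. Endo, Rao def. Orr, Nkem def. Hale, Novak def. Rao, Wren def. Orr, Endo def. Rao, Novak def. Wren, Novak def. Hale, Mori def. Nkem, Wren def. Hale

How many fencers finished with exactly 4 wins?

Win totals: Endo 2, Novak 5, Mori 6, Rao 1, Wren 5, Orr 1, Nkem 5, Hale 3.
No fencer has exactly 4 wins.

0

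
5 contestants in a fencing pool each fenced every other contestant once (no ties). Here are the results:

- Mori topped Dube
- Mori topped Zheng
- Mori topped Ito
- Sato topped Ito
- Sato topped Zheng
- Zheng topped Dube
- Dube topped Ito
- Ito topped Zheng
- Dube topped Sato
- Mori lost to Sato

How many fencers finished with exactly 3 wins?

2

Win totals: Zheng 1, Ito 1, Mori 3, Sato 3, Dube 2.
Exactly 3: Mori, Sato — 2 fencers.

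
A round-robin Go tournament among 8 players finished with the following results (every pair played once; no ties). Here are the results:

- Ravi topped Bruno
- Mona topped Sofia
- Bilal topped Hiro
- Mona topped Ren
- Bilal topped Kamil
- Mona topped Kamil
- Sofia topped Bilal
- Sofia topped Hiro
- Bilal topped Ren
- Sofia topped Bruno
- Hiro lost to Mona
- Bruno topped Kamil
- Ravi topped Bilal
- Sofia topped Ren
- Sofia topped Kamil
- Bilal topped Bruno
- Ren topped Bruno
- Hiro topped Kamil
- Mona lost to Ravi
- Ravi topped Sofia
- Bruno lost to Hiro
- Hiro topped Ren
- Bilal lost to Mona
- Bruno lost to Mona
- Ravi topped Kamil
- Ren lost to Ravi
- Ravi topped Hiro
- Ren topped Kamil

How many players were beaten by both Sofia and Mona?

Sofia beat: Hiro, Kamil, Bilal, Bruno, Ren.
Mona beat: Hiro, Sofia, Kamil, Bilal, Bruno, Ren.
Both beat: Hiro, Kamil, Bilal, Bruno, Ren — 5.

5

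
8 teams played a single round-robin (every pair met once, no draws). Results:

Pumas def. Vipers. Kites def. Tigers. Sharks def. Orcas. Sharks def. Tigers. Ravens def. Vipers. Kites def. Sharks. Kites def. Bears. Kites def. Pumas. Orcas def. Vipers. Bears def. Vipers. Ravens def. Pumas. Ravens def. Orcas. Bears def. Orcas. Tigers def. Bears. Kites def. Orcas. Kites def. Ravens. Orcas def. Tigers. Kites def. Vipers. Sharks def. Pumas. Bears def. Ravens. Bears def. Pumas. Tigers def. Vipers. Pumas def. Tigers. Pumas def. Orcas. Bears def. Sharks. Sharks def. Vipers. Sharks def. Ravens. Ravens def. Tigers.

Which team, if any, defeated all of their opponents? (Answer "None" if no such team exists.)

Kites has 7 wins out of 7 opponents — a perfect record.

Kites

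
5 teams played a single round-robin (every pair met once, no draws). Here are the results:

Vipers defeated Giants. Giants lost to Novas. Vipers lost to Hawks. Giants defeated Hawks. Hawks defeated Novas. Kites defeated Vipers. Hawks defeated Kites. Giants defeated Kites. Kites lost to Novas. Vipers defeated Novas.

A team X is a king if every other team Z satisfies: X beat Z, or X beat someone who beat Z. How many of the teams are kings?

4

Giants reaches everyone (king).
Kites cannot reach Hawks in two steps.
Vipers reaches everyone (king).
Hawks reaches everyone (king).
Novas reaches everyone (king).
Kings: Giants, Vipers, Hawks, Novas — 4.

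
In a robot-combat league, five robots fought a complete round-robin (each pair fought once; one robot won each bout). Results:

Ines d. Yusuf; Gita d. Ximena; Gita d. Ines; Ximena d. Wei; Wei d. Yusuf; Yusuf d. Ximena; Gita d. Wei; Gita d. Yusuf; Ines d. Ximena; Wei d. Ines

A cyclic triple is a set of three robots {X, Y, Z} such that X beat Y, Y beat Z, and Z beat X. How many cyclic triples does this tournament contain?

Of the C(5,3) = 10 triples, the cyclic ones are: {Yusuf, Wei, Ximena}; {Wei, Ximena, Ines}.
That is 2.

2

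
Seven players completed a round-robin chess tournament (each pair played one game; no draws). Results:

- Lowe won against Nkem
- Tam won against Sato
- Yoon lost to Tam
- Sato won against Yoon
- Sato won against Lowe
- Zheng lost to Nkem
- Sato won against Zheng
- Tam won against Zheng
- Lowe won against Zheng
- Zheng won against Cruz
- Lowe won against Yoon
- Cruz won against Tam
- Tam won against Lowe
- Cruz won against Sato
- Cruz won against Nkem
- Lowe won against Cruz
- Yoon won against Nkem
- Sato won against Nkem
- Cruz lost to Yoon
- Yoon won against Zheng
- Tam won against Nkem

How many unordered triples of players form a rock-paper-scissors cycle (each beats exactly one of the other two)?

7

Win totals: Zheng 1, Nkem 1, Sato 4, Lowe 4, Tam 5, Yoon 3, Cruz 3.
A player with w wins dominates both others in C(w,2) triples; summing gives 0 + 0 + 6 + 6 + 10 + 3 + 3 = 28 transitive triples.
Total triples C(7,3) = 35, so cyclic triples = 35 − 28 = 7.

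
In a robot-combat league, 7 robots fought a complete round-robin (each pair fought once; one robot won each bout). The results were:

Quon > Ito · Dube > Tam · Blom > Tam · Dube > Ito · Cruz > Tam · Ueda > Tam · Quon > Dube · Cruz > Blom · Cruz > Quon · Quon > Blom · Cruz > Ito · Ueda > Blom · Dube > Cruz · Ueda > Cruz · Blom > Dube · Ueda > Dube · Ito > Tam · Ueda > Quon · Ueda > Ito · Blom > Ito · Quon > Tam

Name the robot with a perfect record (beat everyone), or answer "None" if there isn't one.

Ueda

Ueda has 6 wins out of 6 opponents — a perfect record.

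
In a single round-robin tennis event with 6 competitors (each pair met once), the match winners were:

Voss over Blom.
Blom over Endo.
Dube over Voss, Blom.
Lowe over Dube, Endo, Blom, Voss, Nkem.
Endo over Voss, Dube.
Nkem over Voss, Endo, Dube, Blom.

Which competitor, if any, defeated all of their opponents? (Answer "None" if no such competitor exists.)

Lowe has 5 wins out of 5 opponents — a perfect record.

Lowe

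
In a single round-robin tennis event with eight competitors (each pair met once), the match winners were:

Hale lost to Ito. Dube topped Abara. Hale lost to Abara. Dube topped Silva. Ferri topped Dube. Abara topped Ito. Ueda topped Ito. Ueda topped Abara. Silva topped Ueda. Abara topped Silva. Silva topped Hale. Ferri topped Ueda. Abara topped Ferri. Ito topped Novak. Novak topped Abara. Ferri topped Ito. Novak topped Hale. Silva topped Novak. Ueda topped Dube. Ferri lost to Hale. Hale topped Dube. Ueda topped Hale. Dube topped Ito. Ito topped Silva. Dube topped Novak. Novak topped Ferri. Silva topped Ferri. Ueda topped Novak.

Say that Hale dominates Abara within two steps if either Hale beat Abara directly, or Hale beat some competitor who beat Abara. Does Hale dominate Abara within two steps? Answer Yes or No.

Yes

Hale did not beat Abara directly.
Hale beat Dube, Ferri. Of those, Dube beat Abara.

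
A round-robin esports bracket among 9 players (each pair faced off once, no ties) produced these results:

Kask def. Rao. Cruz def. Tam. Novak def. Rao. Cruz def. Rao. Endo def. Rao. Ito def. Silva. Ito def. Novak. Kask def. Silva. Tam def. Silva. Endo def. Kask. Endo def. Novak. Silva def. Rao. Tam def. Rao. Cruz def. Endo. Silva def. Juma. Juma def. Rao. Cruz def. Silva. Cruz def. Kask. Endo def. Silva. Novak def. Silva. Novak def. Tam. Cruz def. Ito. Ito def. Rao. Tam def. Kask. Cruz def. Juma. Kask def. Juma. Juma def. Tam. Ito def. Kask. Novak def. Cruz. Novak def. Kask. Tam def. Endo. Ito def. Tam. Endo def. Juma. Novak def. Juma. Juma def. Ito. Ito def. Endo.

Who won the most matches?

Win totals: Kask 3, Juma 3, Ito 6, Endo 5, Silva 2, Novak 6, Rao 0, Tam 4, Cruz 7.
Cruz leads with 7 wins (next highest: 6).

Cruz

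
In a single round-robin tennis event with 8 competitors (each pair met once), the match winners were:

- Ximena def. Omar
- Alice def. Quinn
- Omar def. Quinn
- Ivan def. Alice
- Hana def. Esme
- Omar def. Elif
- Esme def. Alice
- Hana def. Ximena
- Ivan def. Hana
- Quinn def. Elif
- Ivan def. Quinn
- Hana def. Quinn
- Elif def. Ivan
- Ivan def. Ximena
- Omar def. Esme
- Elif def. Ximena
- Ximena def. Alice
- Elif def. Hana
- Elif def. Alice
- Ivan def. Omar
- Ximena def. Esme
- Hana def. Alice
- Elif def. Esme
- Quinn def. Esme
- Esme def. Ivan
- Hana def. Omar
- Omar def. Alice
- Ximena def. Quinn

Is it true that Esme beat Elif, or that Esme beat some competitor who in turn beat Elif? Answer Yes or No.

No

Esme did not beat Elif directly.
Esme beat Alice, Ivan, but each of them lost to Elif. No two-step path.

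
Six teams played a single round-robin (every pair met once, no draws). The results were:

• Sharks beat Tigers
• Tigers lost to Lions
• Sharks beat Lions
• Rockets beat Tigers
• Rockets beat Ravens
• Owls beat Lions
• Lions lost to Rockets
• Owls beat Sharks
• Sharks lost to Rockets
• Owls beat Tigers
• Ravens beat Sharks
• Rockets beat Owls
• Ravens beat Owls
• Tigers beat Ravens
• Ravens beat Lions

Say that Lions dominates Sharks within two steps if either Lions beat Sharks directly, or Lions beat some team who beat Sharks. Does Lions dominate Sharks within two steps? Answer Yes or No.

No

Lions did not beat Sharks directly.
Lions beat Tigers, but each of them lost to Sharks. No two-step path.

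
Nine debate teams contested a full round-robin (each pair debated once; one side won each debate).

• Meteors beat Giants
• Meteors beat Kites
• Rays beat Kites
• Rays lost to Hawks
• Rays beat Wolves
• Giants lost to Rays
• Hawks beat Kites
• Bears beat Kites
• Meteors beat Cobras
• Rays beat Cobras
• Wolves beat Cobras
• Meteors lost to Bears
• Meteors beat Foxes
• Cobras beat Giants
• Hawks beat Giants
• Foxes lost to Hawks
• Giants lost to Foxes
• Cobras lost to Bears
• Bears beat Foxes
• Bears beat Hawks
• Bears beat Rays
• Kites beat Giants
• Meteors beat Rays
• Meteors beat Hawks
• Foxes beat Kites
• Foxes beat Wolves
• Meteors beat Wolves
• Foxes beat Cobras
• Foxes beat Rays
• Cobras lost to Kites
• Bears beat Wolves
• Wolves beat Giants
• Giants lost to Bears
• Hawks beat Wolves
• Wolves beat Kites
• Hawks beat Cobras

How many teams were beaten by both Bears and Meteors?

7

Bears beat: Wolves, Rays, Cobras, Giants, Foxes, Kites, Meteors, Hawks.
Meteors beat: Wolves, Rays, Cobras, Giants, Foxes, Kites, Hawks.
Both beat: Wolves, Rays, Cobras, Giants, Foxes, Kites, Hawks — 7.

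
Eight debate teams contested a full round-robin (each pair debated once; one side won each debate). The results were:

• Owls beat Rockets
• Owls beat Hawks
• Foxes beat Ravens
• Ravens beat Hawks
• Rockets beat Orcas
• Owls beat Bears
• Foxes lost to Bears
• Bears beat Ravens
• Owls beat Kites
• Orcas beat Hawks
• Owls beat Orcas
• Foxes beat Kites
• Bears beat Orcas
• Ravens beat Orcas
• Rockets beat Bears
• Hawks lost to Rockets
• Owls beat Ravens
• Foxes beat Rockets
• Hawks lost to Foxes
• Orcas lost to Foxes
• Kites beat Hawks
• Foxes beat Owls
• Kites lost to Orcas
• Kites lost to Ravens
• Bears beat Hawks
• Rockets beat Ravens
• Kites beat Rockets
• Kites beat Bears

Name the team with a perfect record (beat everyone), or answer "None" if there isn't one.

None

Highest win total is Owls with 6 (out of 7 possible).
Owls lost to Foxes, so no team went undefeated.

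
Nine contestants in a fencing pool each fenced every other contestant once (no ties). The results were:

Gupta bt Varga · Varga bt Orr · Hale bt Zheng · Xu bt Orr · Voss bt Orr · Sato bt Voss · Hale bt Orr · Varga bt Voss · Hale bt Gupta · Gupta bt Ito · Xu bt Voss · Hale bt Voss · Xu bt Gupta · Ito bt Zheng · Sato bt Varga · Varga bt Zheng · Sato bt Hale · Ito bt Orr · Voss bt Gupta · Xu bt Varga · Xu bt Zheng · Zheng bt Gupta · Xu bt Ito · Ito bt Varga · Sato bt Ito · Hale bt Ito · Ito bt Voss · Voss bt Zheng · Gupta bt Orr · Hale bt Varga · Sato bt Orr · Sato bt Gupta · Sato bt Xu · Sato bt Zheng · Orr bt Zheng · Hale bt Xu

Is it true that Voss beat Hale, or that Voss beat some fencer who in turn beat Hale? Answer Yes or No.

No

Voss did not beat Hale directly.
Voss beat Gupta, Orr, Zheng, but each of them lost to Hale. No two-step path.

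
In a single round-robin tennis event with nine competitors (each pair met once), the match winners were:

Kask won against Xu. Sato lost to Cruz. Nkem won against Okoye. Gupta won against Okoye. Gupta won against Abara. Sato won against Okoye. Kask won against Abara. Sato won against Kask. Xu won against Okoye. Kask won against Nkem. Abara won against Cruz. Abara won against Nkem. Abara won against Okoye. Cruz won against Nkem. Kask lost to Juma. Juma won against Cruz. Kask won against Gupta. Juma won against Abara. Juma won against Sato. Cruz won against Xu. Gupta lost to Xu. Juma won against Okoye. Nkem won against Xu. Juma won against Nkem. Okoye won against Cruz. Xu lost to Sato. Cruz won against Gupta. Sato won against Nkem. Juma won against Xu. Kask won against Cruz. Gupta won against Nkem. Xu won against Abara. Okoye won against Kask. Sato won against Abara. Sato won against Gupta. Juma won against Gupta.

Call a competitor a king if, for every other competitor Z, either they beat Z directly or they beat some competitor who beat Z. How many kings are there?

Okoye cannot reach Juma in two steps.
Sato cannot reach Juma in two steps.
Xu cannot reach Sato, Juma in two steps.
Kask cannot reach Juma in two steps.
Cruz cannot reach Juma in two steps.
Abara cannot reach Juma in two steps.
Nkem cannot reach Sato, Juma in two steps.
Gupta cannot reach Sato, Juma in two steps.
Juma reaches everyone (king).
Kings: Juma — 1.

1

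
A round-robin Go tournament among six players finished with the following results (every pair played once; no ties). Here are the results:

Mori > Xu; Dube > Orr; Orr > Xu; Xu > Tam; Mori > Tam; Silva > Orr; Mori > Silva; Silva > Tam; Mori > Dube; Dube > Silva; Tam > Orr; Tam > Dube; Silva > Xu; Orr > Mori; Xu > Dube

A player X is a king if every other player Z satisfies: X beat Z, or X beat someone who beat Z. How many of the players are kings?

5

Silva reaches everyone (king).
Orr reaches everyone (king).
Mori reaches everyone (king).
Tam reaches everyone (king).
Xu cannot reach Mori in two steps.
Dube reaches everyone (king).
Kings: Silva, Orr, Mori, Tam, Dube — 5.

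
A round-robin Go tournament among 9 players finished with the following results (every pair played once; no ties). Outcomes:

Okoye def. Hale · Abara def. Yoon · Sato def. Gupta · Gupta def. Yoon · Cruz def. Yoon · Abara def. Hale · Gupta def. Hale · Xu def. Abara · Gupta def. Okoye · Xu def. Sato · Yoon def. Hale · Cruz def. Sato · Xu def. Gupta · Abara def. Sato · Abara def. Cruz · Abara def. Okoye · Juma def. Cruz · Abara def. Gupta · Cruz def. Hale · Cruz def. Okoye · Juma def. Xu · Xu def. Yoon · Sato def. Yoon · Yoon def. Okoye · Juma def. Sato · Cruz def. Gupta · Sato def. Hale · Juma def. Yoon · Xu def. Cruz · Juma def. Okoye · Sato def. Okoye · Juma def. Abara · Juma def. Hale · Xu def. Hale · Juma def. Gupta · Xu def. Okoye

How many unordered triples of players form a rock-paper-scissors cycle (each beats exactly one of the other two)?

Win totals: Okoye 1, Juma 8, Cruz 5, Yoon 2, Hale 0, Xu 7, Gupta 3, Sato 4, Abara 6.
A player with w wins dominates both others in C(w,2) triples; summing gives 0 + 28 + 10 + 1 + 0 + 21 + 3 + 6 + 15 = 84 transitive triples.
Total triples C(9,3) = 84, so cyclic triples = 84 − 84 = 0.

0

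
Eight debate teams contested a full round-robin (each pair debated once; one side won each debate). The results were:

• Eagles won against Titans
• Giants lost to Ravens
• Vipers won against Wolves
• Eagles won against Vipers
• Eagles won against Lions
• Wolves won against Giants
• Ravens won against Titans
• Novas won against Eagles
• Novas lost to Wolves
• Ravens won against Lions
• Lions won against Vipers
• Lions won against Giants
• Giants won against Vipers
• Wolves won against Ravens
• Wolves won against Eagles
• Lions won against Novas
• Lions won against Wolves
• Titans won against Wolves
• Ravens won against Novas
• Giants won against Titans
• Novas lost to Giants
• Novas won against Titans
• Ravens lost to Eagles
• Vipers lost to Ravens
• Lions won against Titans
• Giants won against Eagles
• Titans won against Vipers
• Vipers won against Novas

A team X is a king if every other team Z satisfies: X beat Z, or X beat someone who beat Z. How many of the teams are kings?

5

Lions reaches everyone (king).
Ravens reaches everyone (king).
Wolves reaches everyone (king).
Titans cannot reach Lions in two steps.
Eagles reaches everyone (king).
Giants reaches everyone (king).
Novas cannot reach Giants in two steps.
Vipers cannot reach Lions in two steps.
Kings: Lions, Ravens, Wolves, Eagles, Giants — 5.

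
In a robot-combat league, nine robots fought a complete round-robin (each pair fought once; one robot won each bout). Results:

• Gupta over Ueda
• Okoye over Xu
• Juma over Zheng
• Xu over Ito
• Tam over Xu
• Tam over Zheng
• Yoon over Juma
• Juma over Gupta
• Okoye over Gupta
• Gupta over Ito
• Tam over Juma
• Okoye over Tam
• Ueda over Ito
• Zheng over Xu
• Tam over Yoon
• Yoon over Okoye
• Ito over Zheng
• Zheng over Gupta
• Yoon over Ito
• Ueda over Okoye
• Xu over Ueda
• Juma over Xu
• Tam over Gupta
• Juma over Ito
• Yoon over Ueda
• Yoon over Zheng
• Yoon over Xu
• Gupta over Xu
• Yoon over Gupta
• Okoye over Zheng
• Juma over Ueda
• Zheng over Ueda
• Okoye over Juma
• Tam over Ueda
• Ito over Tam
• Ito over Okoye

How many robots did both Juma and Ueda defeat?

1

Juma beat: Gupta, Ito, Ueda, Zheng, Xu.
Ueda beat: Ito, Okoye.
Both beat: Ito — 1.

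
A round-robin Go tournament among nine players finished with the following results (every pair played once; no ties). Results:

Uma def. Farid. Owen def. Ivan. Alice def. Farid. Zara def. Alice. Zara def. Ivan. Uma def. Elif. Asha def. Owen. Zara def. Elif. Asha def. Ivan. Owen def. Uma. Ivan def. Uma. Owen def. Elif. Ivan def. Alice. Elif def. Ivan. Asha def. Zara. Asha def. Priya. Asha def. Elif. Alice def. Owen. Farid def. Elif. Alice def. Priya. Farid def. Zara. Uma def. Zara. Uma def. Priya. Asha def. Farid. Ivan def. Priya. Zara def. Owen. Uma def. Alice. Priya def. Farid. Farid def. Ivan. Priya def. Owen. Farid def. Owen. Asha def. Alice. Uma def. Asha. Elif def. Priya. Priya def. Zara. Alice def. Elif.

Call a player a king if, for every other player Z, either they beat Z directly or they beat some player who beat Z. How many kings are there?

Uma reaches everyone (king).
Alice cannot reach Asha in two steps.
Farid cannot reach Asha in two steps.
Owen reaches everyone (king).
Priya cannot reach Asha in two steps.
Ivan reaches everyone (king).
Zara cannot reach Asha in two steps.
Asha reaches everyone (king).
Elif cannot reach Asha in two steps.
Kings: Uma, Owen, Ivan, Asha — 4.

4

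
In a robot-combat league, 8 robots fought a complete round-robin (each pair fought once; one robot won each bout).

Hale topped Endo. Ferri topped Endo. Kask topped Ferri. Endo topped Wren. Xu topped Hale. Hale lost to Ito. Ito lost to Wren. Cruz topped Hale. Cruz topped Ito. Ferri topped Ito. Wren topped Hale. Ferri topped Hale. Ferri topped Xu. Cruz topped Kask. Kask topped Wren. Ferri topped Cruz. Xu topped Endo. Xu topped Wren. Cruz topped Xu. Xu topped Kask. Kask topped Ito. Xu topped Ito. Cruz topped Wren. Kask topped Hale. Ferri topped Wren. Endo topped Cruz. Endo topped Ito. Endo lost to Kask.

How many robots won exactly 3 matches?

1

Win totals: Kask 5, Hale 1, Ito 1, Xu 5, Wren 2, Cruz 5, Endo 3, Ferri 6.
Exactly 3: Endo — 1 robot.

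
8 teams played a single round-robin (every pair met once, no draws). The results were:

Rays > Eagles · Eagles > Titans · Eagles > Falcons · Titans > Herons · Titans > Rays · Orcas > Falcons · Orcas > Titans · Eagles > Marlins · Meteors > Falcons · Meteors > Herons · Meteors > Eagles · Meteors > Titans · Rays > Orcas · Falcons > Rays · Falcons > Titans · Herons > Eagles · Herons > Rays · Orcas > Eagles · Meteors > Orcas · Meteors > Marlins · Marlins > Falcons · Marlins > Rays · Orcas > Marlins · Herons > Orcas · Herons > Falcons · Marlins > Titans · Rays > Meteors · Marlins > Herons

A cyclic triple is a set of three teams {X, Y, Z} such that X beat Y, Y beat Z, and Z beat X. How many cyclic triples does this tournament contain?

Win totals: Herons 4, Rays 3, Falcons 2, Marlins 4, Orcas 4, Eagles 3, Titans 2, Meteors 6.
A team with w wins dominates both others in C(w,2) triples; summing gives 6 + 3 + 1 + 6 + 6 + 3 + 1 + 15 = 41 transitive triples.
Total triples C(8,3) = 56, so cyclic triples = 56 − 41 = 15.

15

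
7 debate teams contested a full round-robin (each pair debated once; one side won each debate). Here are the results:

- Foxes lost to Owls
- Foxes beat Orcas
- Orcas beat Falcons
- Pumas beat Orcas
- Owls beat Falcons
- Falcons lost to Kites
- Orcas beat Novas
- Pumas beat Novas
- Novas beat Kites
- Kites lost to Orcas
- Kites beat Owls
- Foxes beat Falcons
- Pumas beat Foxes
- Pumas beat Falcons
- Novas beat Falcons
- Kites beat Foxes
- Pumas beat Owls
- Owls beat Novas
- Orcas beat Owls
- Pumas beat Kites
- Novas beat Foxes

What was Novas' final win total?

3

Novas' results: beat Kites, Foxes, Falcons; lost to Owls, Orcas, Pumas.
That is 3 wins.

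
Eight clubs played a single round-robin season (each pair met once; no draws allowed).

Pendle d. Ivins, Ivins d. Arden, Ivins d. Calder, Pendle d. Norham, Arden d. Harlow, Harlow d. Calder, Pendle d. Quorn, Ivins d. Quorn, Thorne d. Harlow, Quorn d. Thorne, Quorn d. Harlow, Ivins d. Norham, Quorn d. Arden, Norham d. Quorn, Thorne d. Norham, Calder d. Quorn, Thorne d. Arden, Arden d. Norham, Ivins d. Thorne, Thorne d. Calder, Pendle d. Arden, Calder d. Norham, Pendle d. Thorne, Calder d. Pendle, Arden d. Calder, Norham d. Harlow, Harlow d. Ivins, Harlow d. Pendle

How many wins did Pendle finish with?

5

Pendle's results: beat Thorne, Ivins, Arden, Quorn, Norham; lost to Calder, Harlow.
That is 5 wins.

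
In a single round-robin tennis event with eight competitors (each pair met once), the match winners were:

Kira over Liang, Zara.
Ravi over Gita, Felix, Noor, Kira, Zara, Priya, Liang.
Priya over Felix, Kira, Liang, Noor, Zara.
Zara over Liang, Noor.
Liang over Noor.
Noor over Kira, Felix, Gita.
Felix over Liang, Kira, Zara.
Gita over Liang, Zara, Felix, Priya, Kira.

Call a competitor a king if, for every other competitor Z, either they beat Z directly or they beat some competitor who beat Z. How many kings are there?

Liang cannot reach Ravi, Priya, Zara in two steps.
Kira cannot reach Felix, Ravi, Priya, Gita in two steps.
Felix cannot reach Ravi, Priya, Gita in two steps.
Ravi reaches everyone (king).
Noor cannot reach Ravi in two steps.
Priya cannot reach Ravi in two steps.
Zara cannot reach Ravi, Priya in two steps.
Gita cannot reach Ravi in two steps.
Kings: Ravi — 1.

1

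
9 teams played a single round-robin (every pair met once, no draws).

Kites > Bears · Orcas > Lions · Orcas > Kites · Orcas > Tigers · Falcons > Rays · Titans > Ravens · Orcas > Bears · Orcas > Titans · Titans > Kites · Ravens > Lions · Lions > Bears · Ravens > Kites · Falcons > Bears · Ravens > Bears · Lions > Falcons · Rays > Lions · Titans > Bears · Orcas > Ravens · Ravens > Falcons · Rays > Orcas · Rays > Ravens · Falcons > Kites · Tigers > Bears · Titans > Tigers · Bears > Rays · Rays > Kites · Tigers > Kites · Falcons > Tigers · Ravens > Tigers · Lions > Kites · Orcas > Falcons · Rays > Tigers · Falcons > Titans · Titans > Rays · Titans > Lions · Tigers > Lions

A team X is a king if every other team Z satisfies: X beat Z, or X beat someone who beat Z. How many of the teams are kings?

4

Rays reaches everyone (king).
Kites cannot reach Orcas, Titans, Falcons, Lions, Tigers, Ravens in two steps.
Bears cannot reach Titans, Falcons in two steps.
Orcas reaches everyone (king).
Titans reaches everyone (king).
Falcons reaches everyone (king).
Lions cannot reach Orcas, Ravens in two steps.
Tigers cannot reach Orcas, Titans, Ravens in two steps.
Ravens cannot reach Orcas in two steps.
Kings: Rays, Orcas, Titans, Falcons — 4.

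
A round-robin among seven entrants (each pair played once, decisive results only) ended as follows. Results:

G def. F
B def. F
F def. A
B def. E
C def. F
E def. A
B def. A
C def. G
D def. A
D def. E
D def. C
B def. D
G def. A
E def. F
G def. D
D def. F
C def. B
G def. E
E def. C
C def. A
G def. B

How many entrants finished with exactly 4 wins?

3

Win totals: A 0, B 4, C 4, D 4, E 3, F 1, G 5.
Exactly 4: B, C, D — 3 entrants.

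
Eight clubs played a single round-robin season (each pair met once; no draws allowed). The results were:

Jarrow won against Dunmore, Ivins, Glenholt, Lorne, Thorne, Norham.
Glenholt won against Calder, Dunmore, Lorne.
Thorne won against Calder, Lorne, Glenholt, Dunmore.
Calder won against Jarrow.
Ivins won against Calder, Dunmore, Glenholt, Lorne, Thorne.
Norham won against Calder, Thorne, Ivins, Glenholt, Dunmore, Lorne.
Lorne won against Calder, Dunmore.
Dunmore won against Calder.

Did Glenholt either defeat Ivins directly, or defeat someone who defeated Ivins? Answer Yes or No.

No

Glenholt did not beat Ivins directly.
Glenholt beat Calder, Dunmore, Lorne, but each of them lost to Ivins. No two-step path.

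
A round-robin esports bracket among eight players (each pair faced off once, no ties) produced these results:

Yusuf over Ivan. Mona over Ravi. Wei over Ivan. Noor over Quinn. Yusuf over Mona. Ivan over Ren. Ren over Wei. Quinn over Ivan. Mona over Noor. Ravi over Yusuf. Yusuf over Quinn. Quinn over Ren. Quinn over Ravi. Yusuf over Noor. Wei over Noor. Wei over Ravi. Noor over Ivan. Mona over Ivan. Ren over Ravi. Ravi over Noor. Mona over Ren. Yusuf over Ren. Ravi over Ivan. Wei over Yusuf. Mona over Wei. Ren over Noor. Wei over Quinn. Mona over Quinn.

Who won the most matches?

Mona

Win totals: Ren 3, Ivan 1, Noor 2, Yusuf 5, Mona 6, Quinn 3, Ravi 3, Wei 5.
Mona leads with 6 wins (next highest: 5).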